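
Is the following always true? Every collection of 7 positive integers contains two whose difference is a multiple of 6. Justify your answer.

Yes.

There are exactly 6 possible remainders on division by 6.
Placing 7 integers into 6 classes, some class receives at least two — say a and b.
Then a ≡ b (mod 6), i.e. 6 ∣ (a − b).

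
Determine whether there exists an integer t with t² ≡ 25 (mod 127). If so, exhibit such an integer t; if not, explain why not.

Take t = 122. Then 122² = 14884 = 117·127 + 25, so 122² ≡ 25 (mod 127).

t = 122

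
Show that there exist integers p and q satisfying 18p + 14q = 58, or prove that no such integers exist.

Every value of 18p + 14q is a multiple of gcd(18, 14) = 2; since 2 ∣ 58, solutions exist.
Dividing through by 2 reduces the equation to 9p + 7q = 29.
Euclidean algorithm: 9 = 1·7 + 2, 7 = 3·2 + 1, 2 = 2·1 + 0.
Back-substituting, 1 = 7 − 3·2 = 7 − 3·(9 − 1·7) = −3·9 + 4·7; that is, 9·(-3) + 7·4 = 1.
Scaling by 29 gives the particular solution (p, q) = (-87, 116).
Shifting by a multiple of (7, −9) keeps it a solution: p = -87 + 13·7 = 4, q = 116 − 13·9 = -1.
Indeed 18·4 + 14·(-1) = 72 − 14 = 58.

p = 4, q = -1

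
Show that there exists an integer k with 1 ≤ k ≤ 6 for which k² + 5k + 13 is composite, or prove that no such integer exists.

At k = 2: 2² + 5·2 + 13 = 27 = 3·9, which is composite.

k = 2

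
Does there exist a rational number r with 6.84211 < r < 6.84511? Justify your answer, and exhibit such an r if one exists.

Multiplying by 32: 32·6.84211 = 218.94752 and 32·6.84511 = 219.04352, so the integer 219 lies strictly between them.
Hence 219/32 is a rational number with 6.84211 < 219/32 < 6.84511.

r = 219/32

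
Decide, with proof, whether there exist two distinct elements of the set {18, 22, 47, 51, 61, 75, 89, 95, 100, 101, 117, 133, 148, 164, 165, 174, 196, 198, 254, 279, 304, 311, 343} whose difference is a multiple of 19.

18 and 75 are such a pair.

Reduce each element mod 19: 18↦18, 22↦3, 47↦9, 51↦13, 61↦4, 75↦18, 89↦13, 95↦0, 100↦5, 101↦6, 117↦3, 133↦0, 148↦15, 164↦12, 165↦13, 174↦3, 196↦6, 198↦8, 254↦7, 279↦13, 304↦0, 311↦7, 343↦1. The residue 18 repeats (at 18 and 75), and 75 − 18 = 57 = 3·19.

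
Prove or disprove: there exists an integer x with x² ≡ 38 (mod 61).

61 is prime, so by Euler's criterion 38 is a square mod 61 iff 38^((61−1)/2) = 38^30 ≡ 1 (mod 61).
Squaring successively (mod 61): 38^2 = 1444 ≡ 41; 38^4 ≡ 41² = 1681 ≡ 34; 38^8 ≡ 34² = 1156 ≡ 58; 38^16 ≡ 58² = 3364 ≡ 9.
Since 30 = 16 + 8 + 4 + 2, 38^30 ≡ 9 · 58 · 34 · 41; multiplying out mod 61: 9·58 = 522 ≡ 34, then 34·34 = 1156 ≡ 58, then 58·41 = 2378 ≡ 60. Thus 38^30 ≡ 60 ≡ −1 (mod 61).
The value −1 means 38 is a non-residue modulo 61, so x² ≡ 38 (mod 61) is impossible.

No such integer exists.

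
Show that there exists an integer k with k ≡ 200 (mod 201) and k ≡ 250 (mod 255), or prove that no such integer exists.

No such integer exists.

gcd(201, 255) = 3. If k ≡ 200 (mod 201) and k ≡ 250 (mod 255), then k ≡ 200 (mod 3) and k ≡ 250 (mod 3).
These are incompatible: 200 − 250 = -50 is not divisible by 3.
Hence the system has no solution.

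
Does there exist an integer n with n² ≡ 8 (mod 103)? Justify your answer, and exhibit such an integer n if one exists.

Take n = 27. Then 27² = 729 = 7·103 + 8, so 27² ≡ 8 (mod 103).

n = 27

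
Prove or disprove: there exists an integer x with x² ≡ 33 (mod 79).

79 is prime, so by Euler's criterion 33 is a square mod 79 iff 33^((79−1)/2) = 33^39 ≡ 1 (mod 79).
Repeated squaring mod 79: 33^2 = 1089 ≡ 62; 33^4 ≡ 62² = 3844 ≡ 52; 33^8 ≡ 52² = 2704 ≡ 18; 33^16 ≡ 18² = 324 ≡ 8; 33^32 ≡ 8² = 64 ≡ 64.
Since 39 = 32 + 4 + 2 + 1, 33^39 ≡ 64 · 52 · 62 · 33; multiplying out mod 79: 64·52 = 3328 ≡ 10, then 10·62 = 620 ≡ 67, then 67·33 = 2211 ≡ 78. Thus 33^39 ≡ 78 ≡ −1 (mod 79).
The value −1 means 33 is a non-residue modulo 79, so x² ≡ 33 (mod 79) is impossible.

No such integer exists.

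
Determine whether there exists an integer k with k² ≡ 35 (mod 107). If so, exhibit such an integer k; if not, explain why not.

k = 28

Take k = 28. Then 28² = 784 = 7·107 + 35, so 28² ≡ 35 (mod 107).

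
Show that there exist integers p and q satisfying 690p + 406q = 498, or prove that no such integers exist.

p = 149, q = -252

Every value of 690p + 406q is a multiple of gcd(690, 406) = 2; since 2 ∣ 498, solutions exist.
Dividing through by 2 reduces the equation to 345p + 203q = 249.
Euclidean algorithm: 345 = 1·203 + 142, 203 = 1·142 + 61, 142 = 2·61 + 20, 61 = 3·20 + 1, 20 = 20·1 + 0.
Unwinding: 1 = 61 − 3·20 = 61 − 3·(142 − 2·61) = −3·142 + 7·61 = −3·142 + 7·(203 − 1·142) = 7·203 − 10·142 = 7·203 − 10·(345 − 1·203) = −10·345 + 17·203, i.e. 345·(-10) + 203·17 = 1.
Times 249: 345·(-2490) + 203·4233 = 249, so (-2490, 4233) solves it.
The general solution is p = -2490 + 203k, q = 4233 − 345k; taking k = 13 gives the smaller pair p = 149, q = -252.
Indeed 690·149 + 406·(-252) = 102810 − 102312 = 498.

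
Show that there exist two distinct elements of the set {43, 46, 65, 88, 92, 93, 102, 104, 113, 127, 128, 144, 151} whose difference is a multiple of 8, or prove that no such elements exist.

Yes: 46 and 102.

46 mod 8 = 6 and 102 mod 8 = 6, so 102 − 46 = 56 = 7·8.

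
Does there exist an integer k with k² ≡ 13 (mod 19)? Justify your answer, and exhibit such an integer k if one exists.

Computing k² mod 19 for k = 0, 1, …, 9 (enough, by the symmetry k ↦ 19 − k) gives 0, 1, 4, 9, 16, 6, 17, 11, 7, 5.
So the quadratic residues mod 19 are {0, 1, 4, 5, 6, 7, 9, 11, 16, 17}, and 13 is not among them.
Therefore k² ≡ 13 (mod 19) has no solution.

There is no such integer.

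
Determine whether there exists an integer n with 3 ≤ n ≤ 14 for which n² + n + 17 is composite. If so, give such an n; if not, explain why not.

No such integer n in that range exists.

The values for n = 3, 4, …, 14 are 29, 37, 47, 59, 73, 89, 107, 127, 149, 173, 199, 227, and each of these is prime.
So no value in the range makes the expression composite.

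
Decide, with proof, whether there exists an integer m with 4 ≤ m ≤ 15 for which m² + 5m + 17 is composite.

m = 12

At m = 12: 12² + 5·12 + 17 = 221 = 13·17, which is composite.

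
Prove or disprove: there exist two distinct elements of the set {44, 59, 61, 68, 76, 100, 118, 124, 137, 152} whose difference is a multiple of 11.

No such pair exists.

Reduce each element modulo 11: 44↦0, 59↦4, 61↦6, 68↦2, 76↦10, 100↦1, 118↦8, 124↦3, 137↦5, 152↦9.
No residue repeats among the 10 elements, so no pair has difference ≡ 0 (mod 11).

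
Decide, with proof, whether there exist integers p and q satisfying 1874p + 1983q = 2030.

Since gcd(1874, 1983) = 1, every integer is an integer combination of 1874 and 1983.
Run the Euclidean algorithm on 1983 and 1874: 1983 = 1·1874 + 109, 1874 = 17·109 + 21, 109 = 5·21 + 4, 21 = 5·4 + 1, 4 = 4·1 + 0.
Working back up the chain: 1 = 21 − 5·4 = 21 − 5·(109 − 5·21) = −5·109 + 26·21 = −5·109 + 26·(1874 − 17·109) = 26·1874 − 447·109 = 26·1874 − 447·(1983 − 1·1874) = −447·1983 + 473·1874. So 1874·473 + 1983·(-447) = 1.
Times 2030: 1874·960190 + 1983·(-907410) = 2030, so (960190, -907410) solves it.
Subtracting 484·1983 from p and adding 484·1874 to q gives the tidier solution (418, -394).
Check: 1874·418 + 1983·(-394) = 783332 − 781302 = 2030. ✓

p = 418, q = -394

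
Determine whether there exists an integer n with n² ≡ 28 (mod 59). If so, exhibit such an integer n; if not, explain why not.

n = 21

Take n = 21. Then 21² = 441 = 7·59 + 28, so 21² ≡ 28 (mod 59).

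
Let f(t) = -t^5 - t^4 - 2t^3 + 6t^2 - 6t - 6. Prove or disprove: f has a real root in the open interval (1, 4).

The endpoint values f(1) = -10 and f(4) = -1342 are both negative. Claim: f(t) < 0 for every t in (1, 4).
Shift to the endpoint 1: with t = 1 + u (0 < u < 3), one computes f(1 + u) = -u^5 - 6u^4 - 16u^3 - 16u^2 - 9u - 10.
The nonzero coefficients here are all negative, so for u > 0 every term is negative (or zero), and the constant term -10 is strictly negative.
So f is strictly negative on (1, 4); no root exists in the interval.

No.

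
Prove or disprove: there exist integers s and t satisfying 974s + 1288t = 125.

No, no such integers exist.

Any value of 974s + 1288t is a multiple of gcd(974, 1288) = 2.
But 125 = 2·62 + 1, so 2 ∤ 125.
Hence no integers s, t satisfy the equation.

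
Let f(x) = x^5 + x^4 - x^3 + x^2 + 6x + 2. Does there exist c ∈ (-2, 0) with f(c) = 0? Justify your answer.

f(-2) = -14 and f(0) = 2, which have opposite signs.
As a polynomial, f is continuous on every closed interval.
So by the Intermediate Value Theorem there is a c strictly between -2 and 0 with f(c) = 0.

Yes, such a c exists.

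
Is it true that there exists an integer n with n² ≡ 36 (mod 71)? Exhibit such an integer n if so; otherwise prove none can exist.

n = 65

n = 65 works: 65² = 4225, and 4225 − 36 = 4189 = 59·71.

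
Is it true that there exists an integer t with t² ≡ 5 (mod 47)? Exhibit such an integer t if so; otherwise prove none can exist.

No such integer exists.

47 is prime, so by Euler's criterion 5 is a square mod 47 iff 5^((47−1)/2) = 5^23 ≡ 1 (mod 47).
Repeated squaring mod 47: 5^2 = 25 ≡ 25; 5^4 ≡ 25² = 625 ≡ 14; 5^8 ≡ 14² = 196 ≡ 8; 5^16 ≡ 8² = 64 ≡ 17.
Since 23 = 16 + 4 + 2 + 1, 5^23 ≡ 17 · 14 · 25 · 5; multiplying out mod 47: 17·14 = 238 ≡ 3, then 3·25 = 75 ≡ 28, then 28·5 = 140 ≡ 46. Thus 5^23 ≡ 46 ≡ −1 (mod 47).
The value −1 means 5 is a non-residue modulo 47, so t² ≡ 5 (mod 47) is impossible.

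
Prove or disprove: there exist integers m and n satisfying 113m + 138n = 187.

m = 125, n = -101

Since gcd(113, 138) = 1, every integer is an integer combination of 113 and 138.
Dividing repeatedly: 138 = 1·113 + 25, 113 = 4·25 + 13, 25 = 1·13 + 12, 13 = 1·12 + 1, 12 = 12·1 + 0.
Back-substituting, 1 = 13 − 1·12 = 13 − (25 − 1·13) = −25 + 2·13 = −25 + 2·(113 − 4·25) = 2·113 − 9·25 = 2·113 − 9·(138 − 1·113) = −9·138 + 11·113; that is, 113·11 + 138·(-9) = 1.
Multiplying through by 187: m = 11·187 = 2057, n = (-9)·187 = -1683 is a solution.
Shifting by a multiple of (138, −113) keeps it a solution: m = 2057 − 14·138 = 125, n = -1683 + 14·113 = -101.
Check: 113·125 + 138·(-101) = 14125 − 13938 = 187. ✓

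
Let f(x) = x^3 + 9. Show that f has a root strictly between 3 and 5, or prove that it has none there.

The endpoint values f(3) = 36 and f(5) = 134 are both positive. Claim: f(x) > 0 for every x in (3, 5).
Shift to the endpoint 3: with x = 3 + u (0 < u < 2), one computes f(3 + u) = u^3 + 9u^2 + 27u + 36.
All 4 nonzero coefficients of this polynomial in u are positive; hence for u > 0 the value is a sum of positive terms (the constant 36 among them).
So f is strictly positive on (3, 5); no root exists in the interval.

No such root exists.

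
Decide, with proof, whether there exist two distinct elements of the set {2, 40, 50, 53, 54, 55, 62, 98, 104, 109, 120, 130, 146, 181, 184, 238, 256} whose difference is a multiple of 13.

The pair (2, 54) works.

Reduce each element mod 13: 2↦2, 40↦1, 50↦11, 53↦1, 54↦2, 55↦3, 62↦10, 98↦7, 104↦0, 109↦5, 120↦3, 130↦0, 146↦3, 181↦12, 184↦2, 238↦4, 256↦9. The residue 2 repeats (at 2 and 54), and 54 − 2 = 52 = 4·13.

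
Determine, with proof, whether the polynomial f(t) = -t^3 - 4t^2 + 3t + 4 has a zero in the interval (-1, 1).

f(-1) = -2 and f(1) = 2, which have opposite signs.
Since f is a polynomial it is continuous on [-1, 1].
By the Intermediate Value Theorem f must vanish at some point of (-1, 1).

Yes, f has a root in the interval.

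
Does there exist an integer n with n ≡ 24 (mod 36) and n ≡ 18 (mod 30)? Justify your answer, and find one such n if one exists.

The moduli are not coprime: gcd(36, 30) = 6. Compatibility requires 6 ∣ (18 − 24) = -6, which holds, so solutions exist.
List candidates n ≡ 24 (mod 36): 24, 60, 96, 132, 168. Modulo 30 these are 24, 0, 6, 12, 18; 168 gives 18 as required.
Verify: 168 = 4·36 + 24 and 168 = 5·30 + 18. ✓

n = 168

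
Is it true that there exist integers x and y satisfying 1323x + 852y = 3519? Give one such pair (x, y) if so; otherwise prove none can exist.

x = 277, y = -426

Since gcd(1323, 852) = 3 and 3519 = 3·1173, Bézout's identity guarantees a solution.
Dividing through by 3 reduces the equation to 441x + 284y = 1173.
Euclidean algorithm: 441 = 1·284 + 157, 284 = 1·157 + 127, 157 = 1·127 + 30, 127 = 4·30 + 7, 30 = 4·7 + 2, 7 = 3·2 + 1, 2 = 2·1 + 0.
Working back up the chain: 1 = 7 − 3·2 = 7 − 3·(30 − 4·7) = −3·30 + 13·7 = −3·30 + 13·(127 − 4·30) = 13·127 − 55·30 = 13·127 − 55·(157 − 1·127) = −55·157 + 68·127 = −55·157 + 68·(284 − 1·157) = 68·284 − 123·157 = 68·284 − 123·(441 − 1·284) = −123·441 + 191·284. So 441·(-123) + 284·191 = 1.
Scaling by 1173 gives the particular solution (x, y) = (-144279, 224043).
Adding 509·284 to x and subtracting 509·441 from y gives the tidier solution (277, -426).
Check: 1323·277 + 852·(-426) = 366471 − 362952 = 3519. ✓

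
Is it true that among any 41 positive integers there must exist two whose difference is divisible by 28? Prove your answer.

Partition the integers by their residue mod 28; there are 28 classes.
Placing 41 integers into 28 classes, some class receives at least two — say a and b.
Equal remainders mean a − b ≡ 0 (mod 28), so 28 divides their difference.

True.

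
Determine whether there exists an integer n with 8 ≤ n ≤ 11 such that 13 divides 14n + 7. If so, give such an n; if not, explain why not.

No, no such integer n in that range exists.

At n = 8, 14·8 + 7 = 119 ≡ 2 (mod 13), and each step in n adds 14 ≡ 1 (mod 13), giving residues 2, 3, 4, 5 for n = 8, 9, 10, 11.
The residue 0 does not occur, so no n in [8, 11] makes 14n + 7 a multiple of 13.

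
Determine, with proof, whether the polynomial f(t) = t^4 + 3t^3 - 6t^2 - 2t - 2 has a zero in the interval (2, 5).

f has no root in that interval.

The endpoint values f(2) = 10 and f(5) = 838 are both positive. Claim: f(t) > 0 for every t in (2, 5).
Substitute t = 2 + u, where 0 < u < 3 on the interval. Expanding, f(2 + u) = u^4 + 11u^3 + 36u^2 + 42u + 10.
All 5 nonzero coefficients of this polynomial in u are positive; hence for u > 0 the value is a sum of positive terms (the constant 10 among them).
So f is strictly positive on (2, 5); no root exists in the interval.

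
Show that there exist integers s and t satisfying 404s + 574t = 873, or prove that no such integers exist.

No such integers exist.

Any value of 404s + 574t is a multiple of gcd(404, 574) = 2.
But 873 = 2·436 + 1, so 2 ∤ 873.
Hence no integers s, t satisfy the equation.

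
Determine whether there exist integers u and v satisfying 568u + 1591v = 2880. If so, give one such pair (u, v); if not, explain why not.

Since gcd(568, 1591) = 1, every integer is an integer combination of 568 and 1591.
Dividing repeatedly: 1591 = 2·568 + 455, 568 = 1·455 + 113, 455 = 4·113 + 3, 113 = 37·3 + 2, 3 = 1·2 + 1, 2 = 2·1 + 0.
Unwinding: 1 = 3 − 1·2 = 3 − (113 − 37·3) = −113 + 38·3 = −113 + 38·(455 − 4·113) = 38·455 − 153·113 = 38·455 − 153·(568 − 1·455) = −153·568 + 191·455 = −153·568 + 191·(1591 − 2·568) = 191·1591 − 535·568, i.e. 568·(-535) + 1591·191 = 1.
Scaling by 2880 gives the particular solution (u, v) = (-1540800, 550080).
The general solution is u = -1540800 + 1591k, v = 550080 − 568k; taking k = 969 gives the smaller pair u = 879, v = -312.
Check: 568·879 + 1591·(-312) = 499272 − 496392 = 2880. ✓

u = 879, v = -312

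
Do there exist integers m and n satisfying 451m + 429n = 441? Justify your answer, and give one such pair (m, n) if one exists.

Both 451 and 429 are divisible by gcd(451, 429) = 11, hence so is any combination 451m + 429n.
However 441 leaves remainder 1 on division by 11.
Therefore 451m + 429n = 441 has no solution in integers.

No, no such integers exist.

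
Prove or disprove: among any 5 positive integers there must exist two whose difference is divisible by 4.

Partition the integers by their residue mod 4; there are 4 classes.
Since 5 > 4, two of the 5 integers must share a residue class by the pigeonhole principle; call them a and b.
Equal remainders mean a − b ≡ 0 (mod 4), so 4 divides their difference.

Yes, this is always true.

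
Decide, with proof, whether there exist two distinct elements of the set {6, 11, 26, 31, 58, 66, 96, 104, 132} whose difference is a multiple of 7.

Yes: 6 and 104.

Both 6 and 104 leave remainder 6 on division by 7; their difference 98 = 14·7 is a multiple of 7.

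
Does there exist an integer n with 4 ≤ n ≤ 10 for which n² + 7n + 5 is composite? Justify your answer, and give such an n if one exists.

n = 8

At n = 8: 8² + 7·8 + 5 = 125 = 5·25, which is composite.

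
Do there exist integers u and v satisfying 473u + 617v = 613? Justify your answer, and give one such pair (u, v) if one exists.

Since gcd(473, 617) = 1, every integer is an integer combination of 473 and 617.
Dividing repeatedly: 617 = 1·473 + 144, 473 = 3·144 + 41, 144 = 3·41 + 21, 41 = 1·21 + 20, 21 = 1·20 + 1, 20 = 20·1 + 0.
Back-substituting, 1 = 21 − 1·20 = 21 − (41 − 1·21) = −41 + 2·21 = −41 + 2·(144 − 3·41) = 2·144 − 7·41 = 2·144 − 7·(473 − 3·144) = −7·473 + 23·144 = −7·473 + 23·(617 − 1·473) = 23·617 − 30·473; that is, 473·(-30) + 617·23 = 1.
Multiplying through by 613: u = (-30)·613 = -18390, v = 23·613 = 14099 is a solution.
Shifting by a multiple of (617, −473) keeps it a solution: u = -18390 + 30·617 = 120, v = 14099 − 30·473 = -91.
Check: 473·120 + 617·(-91) = 56760 − 56147 = 613. ✓

u = 120, v = -91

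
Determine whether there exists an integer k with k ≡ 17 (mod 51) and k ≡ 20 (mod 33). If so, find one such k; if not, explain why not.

k = 119

Here gcd(51, 33) = 3, and both 17 and 20 leave remainder 2 mod 3, so the system is consistent.
The integers ≡ 17 (mod 51) are 17, 68, 119, …; their remainders mod 33 are 17, 2, 20, so k = 119 is the first that is ≡ 20 (mod 33).
Check: 119 mod 51 = 17, 119 mod 33 = 20. ✓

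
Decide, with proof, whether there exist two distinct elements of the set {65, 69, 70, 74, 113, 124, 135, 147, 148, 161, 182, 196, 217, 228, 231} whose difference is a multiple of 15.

Residues mod 15: 65↦5, 69↦9, 70↦10, 74↦14, 113↦8, 124↦4, 135↦0, 147↦12, 148↦13, 161↦11, 182↦2, 196↦1, 217↦7, 228↦3, 231↦6.
No residue repeats among the 15 elements, so no pair has difference ≡ 0 (mod 15).

There is no such pair.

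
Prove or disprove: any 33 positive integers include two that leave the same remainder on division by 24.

There are exactly 24 possible remainders on division by 24.
Since 33 > 24, two of the 33 integers must share a residue class by the pigeonhole principle; call them a and b.
That is, a and b leave the same remainder on division by 24, as claimed.

Yes, this is always true.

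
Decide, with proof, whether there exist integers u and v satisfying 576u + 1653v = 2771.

There are no such integers.

gcd(576, 1653) = 3, so every integer of the form 576u + 1653v is a multiple of 3.
But 2771 = 3·923 + 2, so 3 ∤ 2771.
Therefore 576u + 1653v = 2771 has no solution in integers.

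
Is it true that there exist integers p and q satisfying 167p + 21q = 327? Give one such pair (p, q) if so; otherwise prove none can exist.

Since gcd(167, 21) = 1, every integer is an integer combination of 167 and 21.
Dividing repeatedly: 167 = 7·21 + 20, 21 = 1·20 + 1, 20 = 20·1 + 0.
Unwinding: 1 = 21 − 1·20 = 21 − (167 − 7·21) = −167 + 8·21, i.e. 167·(-1) + 21·8 = 1.
Scaling by 327 gives the particular solution (p, q) = (-327, 2616).
The general solution is p = -327 + 21k, q = 2616 − 167k; taking k = 16 gives the smaller pair p = 9, q = -56.
Indeed 167·9 + 21·(-56) = 1503 − 1176 = 327.

p = 9, q = -56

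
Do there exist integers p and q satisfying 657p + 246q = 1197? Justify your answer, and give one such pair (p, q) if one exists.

p = 49, q = -126

gcd(657, 246) = 3, and 3 divides 1197, so integer solutions exist.
Dividing through by 3 reduces the equation to 219p + 82q = 399.
Run the Euclidean algorithm on 219 and 82: 219 = 2·82 + 55, 82 = 1·55 + 27, 55 = 2·27 + 1, 27 = 27·1 + 0.
Back-substituting, 1 = 55 − 2·27 = 55 − 2·(82 − 1·55) = −2·82 + 3·55 = −2·82 + 3·(219 − 2·82) = 3·219 − 8·82; that is, 219·3 + 82·(-8) = 1.
Times 399: 219·1197 + 82·(-3192) = 399, so (1197, -3192) solves it.
Subtracting 14·82 from p and adding 14·219 to q gives the tidier solution (49, -126).
Indeed 657·49 + 246·(-126) = 32193 − 30996 = 1197.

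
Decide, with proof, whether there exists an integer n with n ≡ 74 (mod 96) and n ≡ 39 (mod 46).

Both moduli are multiples of 2 = gcd(96, 46), so any solution would satisfy n ≡ 74 and n ≡ 39 modulo 2 simultaneously.
However 74 ≡ 0 and 39 ≡ 1 (mod 2), and 0 ≠ 1.
Therefore no such n exists.

There is no such integer.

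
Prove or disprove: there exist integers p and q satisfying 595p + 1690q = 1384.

No such integers exist.

Any value of 595p + 1690q is a multiple of gcd(595, 1690) = 5.
However 1384 leaves remainder 4 on division by 5.
Hence no integers p, q satisfy the equation.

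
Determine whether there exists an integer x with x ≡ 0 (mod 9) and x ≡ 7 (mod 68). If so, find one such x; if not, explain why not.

gcd(9, 68) = 1, so the Chinese Remainder Theorem guarantees exactly one residue class mod 612 satisfying both.
Any solution of the first congruence is x = 0 + 9t; substituting into the second, 9t ≡ 7 − 0 ≡ 7 (mod 68).
Note 9·53 = 477 ≡ 1 (mod 68) (as 477 − 1 = 7·68), so 9⁻¹ ≡ 53.
Therefore t ≡ 53·7 = 371 ≡ 31 (mod 68).
With t = 31: x = 0 + 9·31 = 279.
Verify: 279 = 31·9 + 0 and 279 = 4·68 + 7. ✓

x = 279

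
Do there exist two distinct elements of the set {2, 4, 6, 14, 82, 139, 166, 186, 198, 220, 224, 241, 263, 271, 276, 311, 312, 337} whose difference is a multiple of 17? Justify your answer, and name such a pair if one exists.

4 mod 17 = 4 and 276 mod 17 = 4, so 276 − 4 = 272 = 16·17.

The pair (4, 276) works.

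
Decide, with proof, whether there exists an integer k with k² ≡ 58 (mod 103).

k = 77

Take k = 77. Then 77² = 5929 = 57·103 + 58, so 77² ≡ 58 (mod 103).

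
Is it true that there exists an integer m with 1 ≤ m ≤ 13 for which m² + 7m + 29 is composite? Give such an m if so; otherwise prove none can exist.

At m = 13: 13² + 7·13 + 29 = 289 = 17·17, which is composite.

m = 13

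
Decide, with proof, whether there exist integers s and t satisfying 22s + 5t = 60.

s = 0, t = 12

22 and 5 are coprime, so 22s + 5t ranges over all of ℤ.
Dividing repeatedly: 22 = 4·5 + 2, 5 = 2·2 + 1, 2 = 2·1 + 0.
Unwinding: 1 = 5 − 2·2 = 5 − 2·(22 − 4·5) = −2·22 + 9·5, i.e. 22·(-2) + 5·9 = 1.
Times 60: 22·(-120) + 5·540 = 60, so (-120, 540) solves it.
The general solution is s = -120 + 5k, t = 540 − 22k; taking k = 24 gives the smaller pair s = 0, t = 12.
Indeed 22·0 + 5·12 = 0 + 60 = 60.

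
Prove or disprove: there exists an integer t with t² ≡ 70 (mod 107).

Apply Euler's criterion with the prime 107: 70 is a quadratic residue iff 70^53 ≡ 1 (mod 107), and a non-residue iff it is ≡ −1.
Squaring successively (mod 107): 70^2 = 4900 ≡ 85; 70^4 ≡ 85² = 7225 ≡ 56; 70^8 ≡ 56² = 3136 ≡ 33; 70^16 ≡ 33² = 1089 ≡ 19; 70^32 ≡ 19² = 361 ≡ 40.
Since 53 = 32 + 16 + 4 + 1, 70^53 ≡ 40 · 19 · 56 · 70; multiplying out mod 107: 40·19 = 760 ≡ 11, then 11·56 = 616 ≡ 81, then 81·70 = 5670 ≡ 106. Thus 70^53 ≡ 106 ≡ −1 (mod 107).
The value −1 means 70 is a non-residue modulo 107, so t² ≡ 70 (mod 107) is impossible.

There is no such integer.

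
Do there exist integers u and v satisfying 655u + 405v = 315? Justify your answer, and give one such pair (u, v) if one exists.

u = 45, v = -72

Every value of 655u + 405v is a multiple of gcd(655, 405) = 5; since 5 ∣ 315, solutions exist.
Dividing through by 5 reduces the equation to 131u + 81v = 63.
Dividing repeatedly: 131 = 1·81 + 50, 81 = 1·50 + 31, 50 = 1·31 + 19, 31 = 1·19 + 12, 19 = 1·12 + 7, 12 = 1·7 + 5, 7 = 1·5 + 2, 5 = 2·2 + 1, 2 = 2·1 + 0.
Working back up the chain: 1 = 5 − 2·2 = 5 − 2·(7 − 1·5) = −2·7 + 3·5 = −2·7 + 3·(12 − 1·7) = 3·12 − 5·7 = 3·12 − 5·(19 − 1·12) = −5·19 + 8·12 = −5·19 + 8·(31 − 1·19) = 8·31 − 13·19 = 8·31 − 13·(50 − 1·31) = −13·50 + 21·31 = −13·50 + 21·(81 − 1·50) = 21·81 − 34·50 = 21·81 − 34·(131 − 1·81) = −34·131 + 55·81. So 131·(-34) + 81·55 = 1.
Times 63: 131·(-2142) + 81·3465 = 63, so (-2142, 3465) solves it.
Adding 27·81 to u and subtracting 27·131 from v gives the tidier solution (45, -72).
Check: 655·45 + 405·(-72) = 29475 − 29160 = 315. ✓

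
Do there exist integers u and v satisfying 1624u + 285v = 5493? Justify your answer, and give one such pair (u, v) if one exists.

Since gcd(1624, 285) = 1, every integer is an integer combination of 1624 and 285.
Euclidean algorithm: 1624 = 5·285 + 199, 285 = 1·199 + 86, 199 = 2·86 + 27, 86 = 3·27 + 5, 27 = 5·5 + 2, 5 = 2·2 + 1, 2 = 2·1 + 0.
Unwinding: 1 = 5 − 2·2 = 5 − 2·(27 − 5·5) = −2·27 + 11·5 = −2·27 + 11·(86 − 3·27) = 11·86 − 35·27 = 11·86 − 35·(199 − 2·86) = −35·199 + 81·86 = −35·199 + 81·(285 − 1·199) = 81·285 − 116·199 = 81·285 − 116·(1624 − 5·285) = −116·1624 + 661·285, i.e. 1624·(-116) + 285·661 = 1.
Times 5493: 1624·(-637188) + 285·3630873 = 5493, so (-637188, 3630873) solves it.
Adding 2236·285 to u and subtracting 2236·1624 from v gives the tidier solution (72, -391).
Indeed 1624·72 + 285·(-391) = 116928 − 111435 = 5493.

u = 72, v = -391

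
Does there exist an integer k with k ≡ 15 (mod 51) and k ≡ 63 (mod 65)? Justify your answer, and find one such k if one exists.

k = 2208

Since 51 and 65 share no common factor, CRT says the pair of congruences has a solution (unique mod 3315).
Any solution of the first congruence is k = 15 + 51t; substituting into the second, 51t ≡ 63 − 15 ≡ 48 (mod 65).
Since 51·51 = 2601 = 40·65 + 1, the inverse of 51 mod 65 is 51.
Therefore t ≡ 51·48 = 2448 ≡ 43 (mod 65).
With t = 43: k = 15 + 51·43 = 2208.
Check: 2208 mod 51 = 15, 2208 mod 65 = 63. ✓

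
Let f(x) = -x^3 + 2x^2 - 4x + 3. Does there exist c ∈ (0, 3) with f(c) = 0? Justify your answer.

f(0) = 3 and f(3) = -18, which have opposite signs.
Since f is a polynomial it is continuous on [0, 3].
By the Intermediate Value Theorem, f takes the value 0 somewhere in the open interval.

Yes, such a c exists.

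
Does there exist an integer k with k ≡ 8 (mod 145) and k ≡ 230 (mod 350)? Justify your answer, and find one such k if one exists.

Both moduli are multiples of 5 = gcd(145, 350), so any solution would satisfy k ≡ 8 and k ≡ 230 modulo 5 simultaneously.
However 8 ≡ 3 and 230 ≡ 0 (mod 5), and 3 ≠ 0.
Therefore no such k exists.

No, no such integer exists.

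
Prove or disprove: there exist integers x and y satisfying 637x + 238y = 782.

No, no such integers exist.

Both 637 and 238 are divisible by gcd(637, 238) = 7, hence so is any combination 637x + 238y.
But 782 = 7·111 + 5, so 7 ∤ 782.
Therefore 637x + 238y = 782 has no solution in integers.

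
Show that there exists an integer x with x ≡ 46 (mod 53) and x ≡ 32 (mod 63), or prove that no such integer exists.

x = 788

The moduli 53 and 63 are coprime, so by the Chinese Remainder Theorem a unique solution modulo 3339 exists.
Any solution of the first congruence is x = 46 + 53t; substituting into the second, 53t ≡ 32 − 46 ≡ 49 (mod 63).
Since 53·44 = 2332 = 37·63 + 1, the inverse of 53 mod 63 is 44.
Multiplying by 44: t ≡ 44·49 = 2156 ≡ 14 (mod 63).
With t = 14: x = 46 + 53·14 = 788.
Indeed 788 ≡ 46 (mod 53) and 788 ≡ 32 (mod 63).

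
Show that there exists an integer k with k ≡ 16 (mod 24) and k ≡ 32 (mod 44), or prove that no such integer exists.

k = 208

The moduli are not coprime: gcd(24, 44) = 4. Compatibility requires 4 ∣ (32 − 16) = 16, which holds, so solutions exist.
Put k = 16 + 24t, so we need 24t ≡ 16 (mod 44), equivalently (divide by 4) 6t ≡ 4 (mod 11).
Since 6·2 = 12 = 1·11 + 1, the inverse of 6 mod 11 is 2.
Therefore t ≡ 2·4 = 8 (mod 11).
Then k = 16 + 24·8 = 208.
Indeed 208 ≡ 16 (mod 24) and 208 ≡ 32 (mod 44).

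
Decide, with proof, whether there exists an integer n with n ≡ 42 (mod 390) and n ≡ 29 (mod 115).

No such integer exists.

Both moduli are multiples of 5 = gcd(390, 115), so any solution would satisfy n ≡ 42 and n ≡ 29 modulo 5 simultaneously.
But 42 mod 5 = 2 while 29 mod 5 = 4, a contradiction.
Hence the system has no solution.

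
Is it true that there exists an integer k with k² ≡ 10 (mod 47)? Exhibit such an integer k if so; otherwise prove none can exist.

No such integer exists.

47 is prime, so by Euler's criterion 10 is a square mod 47 iff 10^((47−1)/2) = 10^23 ≡ 1 (mod 47).
Squaring successively (mod 47): 10^2 = 100 ≡ 6; 10^4 ≡ 6² = 36 ≡ 36; 10^8 ≡ 36² = 1296 ≡ 27; 10^16 ≡ 27² = 729 ≡ 24.
Since 23 = 16 + 4 + 2 + 1, 10^23 ≡ 24 · 36 · 6 · 10; multiplying out mod 47: 24·36 = 864 ≡ 18, then 18·6 = 108 ≡ 14, then 14·10 = 140 ≡ 46. Thus 10^23 ≡ 46 ≡ −1 (mod 47).
By Euler's criterion 10 is a quadratic non-residue mod 47: no k satisfies k² ≡ 10 (mod 47).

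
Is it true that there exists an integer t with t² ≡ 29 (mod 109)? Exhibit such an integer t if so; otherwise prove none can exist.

t = 47

t = 47 works: 47² = 2209, and 2209 − 29 = 2180 = 20·109.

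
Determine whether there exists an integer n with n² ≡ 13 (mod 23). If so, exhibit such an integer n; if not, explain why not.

n = 17

n = 17 works: 17² = 289, and 289 − 13 = 276 = 12·23.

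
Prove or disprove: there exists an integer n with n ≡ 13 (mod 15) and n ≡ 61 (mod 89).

Since 15 and 89 share no common factor, CRT says the pair of congruences has a solution (unique mod 1335).
Write n = 13 + 15t and require 13 + 15t ≡ 61 (mod 89), i.e. 15t ≡ 48 (mod 89).
Invert 15 mod 89 by the Euclidean algorithm: 89 = 5·15 + 14, 15 = 1·14 + 1, 14 = 14·1 + 0; back-substituting, 1 = 15 − 1·14 = 15 − (89 − 5·15) = −89 + 6·15. Hence 15·6 ≡ 1, so 15⁻¹ ≡ 6 (mod 89).
Multiplying by 6: t ≡ 6·48 = 288 ≡ 21 (mod 89).
Taking t = 21 gives n = 13 + 15·21 = 328.
Indeed 328 ≡ 13 (mod 15) and 328 ≡ 61 (mod 89).

n = 328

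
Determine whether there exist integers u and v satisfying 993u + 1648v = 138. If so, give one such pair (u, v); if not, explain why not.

u = 1210, v = -729

Since gcd(993, 1648) = 1, every integer is an integer combination of 993 and 1648.
Euclidean algorithm: 1648 = 1·993 + 655, 993 = 1·655 + 338, 655 = 1·338 + 317, 338 = 1·317 + 21, 317 = 15·21 + 2, 21 = 10·2 + 1, 2 = 2·1 + 0.
Back-substituting, 1 = 21 − 10·2 = 21 − 10·(317 − 15·21) = −10·317 + 151·21 = −10·317 + 151·(338 − 1·317) = 151·338 − 161·317 = 151·338 − 161·(655 − 1·338) = −161·655 + 312·338 = −161·655 + 312·(993 − 1·655) = 312·993 − 473·655 = 312·993 − 473·(1648 − 1·993) = −473·1648 + 785·993; that is, 993·785 + 1648·(-473) = 1.
Times 138: 993·108330 + 1648·(-65274) = 138, so (108330, -65274) solves it.
Shifting by a multiple of (1648, −993) keeps it a solution: u = 108330 − 65·1648 = 1210, v = -65274 + 65·993 = -729.
Check: 993·1210 + 1648·(-729) = 1201530 − 1201392 = 138. ✓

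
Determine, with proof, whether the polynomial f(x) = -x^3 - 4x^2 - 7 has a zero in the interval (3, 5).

f(3) = -70 and f(5) = -232, both negative, so a sign-change argument is unavailable; we show f keeps this sign on the whole interval.
Substitute x = 3 + u, where 0 < u < 2 on the interval. Expanding, f(3 + u) = -u^3 - 13u^2 - 51u - 70.
All 4 nonzero coefficients of this polynomial in u are negative; hence for u > 0 the value is a sum of negative terms (the constant -70 among them).
Therefore f(x) < 0 throughout (3, 5), and f has no zero there.

No such root exists.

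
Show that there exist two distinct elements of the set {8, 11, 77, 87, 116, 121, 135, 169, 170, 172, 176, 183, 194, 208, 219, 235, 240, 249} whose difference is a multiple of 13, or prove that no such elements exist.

Both 11 and 219 leave remainder 11 on division by 13; their difference 208 = 16·13 is a multiple of 13.

The pair (11, 219) works.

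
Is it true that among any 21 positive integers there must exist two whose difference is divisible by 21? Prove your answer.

No; for instance {81, 82, 83, 84, 85, 86, 87, 88, 89, 90, 91, 92, 93, 94, 95, 96, 97, 98, 99, 100, 101} is a counterexample.

Try 21 consecutive integers, 81, 82, …, 101. Their remainders mod 21 are 18, 19, 20, 0, 1, 2, 3, 4, 5, 6, 7, 8, 9, 10, 11, 12, 13, 14, 15, 16, 17 — pairwise different, as any 21 ≤ 21 consecutive integers have distinct residues.
The differences between them range over 1, …, 20, none of which is divisible by 21.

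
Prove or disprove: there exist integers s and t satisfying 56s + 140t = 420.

Every value of 56s + 140t is a multiple of gcd(56, 140) = 28; since 28 ∣ 420, solutions exist.
Dividing through by 28 reduces the equation to 2s + 5t = 15.
Run the Euclidean algorithm on 5 and 2: 5 = 2·2 + 1, 2 = 2·1 + 0.
Unwinding: 1 = 5 − 2·2, i.e. 2·(-2) + 5·1 = 1.
Multiplying through by 15: s = (-2)·15 = -30, t = 1·15 = 15 is a solution.
The general solution is s = -30 + 5k, t = 15 − 2k; taking k = 6 gives the smaller pair s = 0, t = 3.
Check: 56·0 + 140·3 = 0 + 420 = 420. ✓

s = 0, t = 3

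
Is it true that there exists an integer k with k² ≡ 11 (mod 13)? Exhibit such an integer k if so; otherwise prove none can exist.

No, no such integer exists.

Since (13 − k)² ≡ k² (mod 13), it suffices to square k = 0, 1, …, 6: the residues are 0, 1, 4, 9, 3, 12, 10.
The set of squares mod 13 is therefore {0, 1, 3, 4, 9, 10, 12}, which does not contain 11.
Hence no integer k has k² ≡ 11 (mod 13).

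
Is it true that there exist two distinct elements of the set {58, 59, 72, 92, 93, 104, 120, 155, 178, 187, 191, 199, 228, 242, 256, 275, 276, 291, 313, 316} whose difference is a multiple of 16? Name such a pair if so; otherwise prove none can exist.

Yes: 59 and 155.

59 mod 16 = 11 and 155 mod 16 = 11, so 155 − 59 = 96 = 6·16.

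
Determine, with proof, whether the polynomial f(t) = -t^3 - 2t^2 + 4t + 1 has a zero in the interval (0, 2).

f(0) = 1 and f(2) = -7, which have opposite signs.
As a polynomial, f is continuous on every closed interval.
By the Intermediate Value Theorem, f takes the value 0 somewhere in the open interval.

Such a root exists.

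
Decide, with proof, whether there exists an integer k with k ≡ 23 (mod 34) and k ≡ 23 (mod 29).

k = 23

Since 34 and 29 share no common factor, CRT says the pair of congruences has a solution (unique mod 986).
Write k = 23 + 34t and require 23 + 34t ≡ 23 (mod 29), i.e. 34t ≡ 0 (mod 29).
34 ≡ 5 (mod 29), so this reads 5t ≡ 0 (mod 29). t = 0 satisfies this.
With t = 0: k = 23 + 34·0 = 23.
Indeed 23 ≡ 23 (mod 34) and 23 ≡ 23 (mod 29).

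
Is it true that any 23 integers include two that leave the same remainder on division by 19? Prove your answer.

Partition the integers by their residue mod 19; there are 19 classes.
Placing 23 integers into 19 classes, some class receives at least two — say a and b.
So a and b have equal remainders mod 19, which is exactly what was to be shown.

True.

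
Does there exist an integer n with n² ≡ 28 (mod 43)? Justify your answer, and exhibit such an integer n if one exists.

There is no such integer.

43 is prime, so by Euler's criterion 28 is a square mod 43 iff 28^((43−1)/2) = 28^21 ≡ 1 (mod 43).
Repeated squaring mod 43: 28^2 = 784 ≡ 10; 28^4 ≡ 10² = 100 ≡ 14; 28^8 ≡ 14² = 196 ≡ 24; 28^16 ≡ 24² = 576 ≡ 17.
Since 21 = 16 + 4 + 1, 28^21 ≡ 17 · 14 · 28; multiplying out mod 43: 17·14 = 238 ≡ 23, then 23·28 = 644 ≡ 42. Thus 28^21 ≡ 42 ≡ −1 (mod 43).
The value −1 means 28 is a non-residue modulo 43, so n² ≡ 28 (mod 43) is impossible.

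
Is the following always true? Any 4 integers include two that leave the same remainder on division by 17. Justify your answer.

No; for instance {71, 72, 73, 74} is a counterexample.

Consider the 4 integers 71, 72, 73, 74. They lie in distinct residue classes modulo 17, since 4 ≤ 17.
Hence this collection has no pair with equal remainders mod 17, disproving the claim.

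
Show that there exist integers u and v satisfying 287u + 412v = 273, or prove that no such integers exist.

287 and 412 are coprime, so 287u + 412v ranges over all of ℤ.
Run the Euclidean algorithm on 412 and 287: 412 = 1·287 + 125, 287 = 2·125 + 37, 125 = 3·37 + 14, 37 = 2·14 + 9, 14 = 1·9 + 5, 9 = 1·5 + 4, 5 = 1·4 + 1, 4 = 4·1 + 0.
Unwinding: 1 = 5 − 1·4 = 5 − (9 − 1·5) = −9 + 2·5 = −9 + 2·(14 − 1·9) = 2·14 − 3·9 = 2·14 − 3·(37 − 2·14) = −3·37 + 8·14 = −3·37 + 8·(125 − 3·37) = 8·125 − 27·37 = 8·125 − 27·(287 − 2·125) = −27·287 + 62·125 = −27·287 + 62·(412 − 1·287) = 62·412 − 89·287, i.e. 287·(-89) + 412·62 = 1.
Times 273: 287·(-24297) + 412·16926 = 273, so (-24297, 16926) solves it.
Shifting by a multiple of (412, −287) keeps it a solution: u = -24297 + 59·412 = 11, v = 16926 − 59·287 = -7.
Indeed 287·11 + 412·(-7) = 3157 − 2884 = 273.

u = 11, v = -7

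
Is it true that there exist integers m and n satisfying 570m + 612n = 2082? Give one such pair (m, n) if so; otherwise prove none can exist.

Every value of 570m + 612n is a multiple of gcd(570, 612) = 6; since 6 ∣ 2082, solutions exist.
Dividing through by 6 reduces the equation to 95m + 102n = 347.
Dividing repeatedly: 102 = 1·95 + 7, 95 = 13·7 + 4, 7 = 1·4 + 3, 4 = 1·3 + 1, 3 = 3·1 + 0.
Unwinding: 1 = 4 − 1·3 = 4 − (7 − 1·4) = −7 + 2·4 = −7 + 2·(95 − 13·7) = 2·95 − 27·7 = 2·95 − 27·(102 − 1·95) = −27·102 + 29·95, i.e. 95·29 + 102·(-27) = 1.
Multiplying through by 347: m = 29·347 = 10063, n = (-27)·347 = -9369 is a solution.
The general solution is m = 10063 + 102k, n = -9369 − 95k; taking k = -98 gives the smaller pair m = 67, n = -59.
Indeed 570·67 + 612·(-59) = 38190 − 36108 = 2082.

m = 67, n = -59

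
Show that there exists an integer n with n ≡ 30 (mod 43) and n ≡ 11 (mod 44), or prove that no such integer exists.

n = 847

gcd(43, 44) = 1, so the Chinese Remainder Theorem guarantees exactly one residue class mod 1892 satisfying both.
Write n = 30 + 43t and require 30 + 43t ≡ 11 (mod 44), i.e. 43t ≡ 25 (mod 44).
Since 43·43 = 1849 = 42·44 + 1, the inverse of 43 mod 44 is 43.
Therefore t ≡ 43·25 = 1075 ≡ 19 (mod 44).
With t = 19: n = 30 + 43·19 = 847.
Check: 847 mod 43 = 30, 847 mod 44 = 11. ✓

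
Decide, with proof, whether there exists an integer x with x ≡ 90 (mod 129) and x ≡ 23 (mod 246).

No, no such integer exists.

gcd(129, 246) = 3. If x ≡ 90 (mod 129) and x ≡ 23 (mod 246), then x ≡ 90 (mod 3) and x ≡ 23 (mod 3).
But 90 mod 3 = 0 while 23 mod 3 = 2, a contradiction.
Hence the system has no solution.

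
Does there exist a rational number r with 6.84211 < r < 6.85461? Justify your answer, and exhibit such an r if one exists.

Scale by 13: the interval becomes (88.94743, 89.10993), which contains the integer 89.
Dividing back, 6.84211 < 89/13 < 6.85461, and 89/13 is rational.

r = 89/13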